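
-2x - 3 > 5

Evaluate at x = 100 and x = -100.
x = 100: LHS = -2·100 - 3 = -203; -203 > 5 — FAILS
x = -100: LHS = -2·(-100) - 3 = 197; 197 > 5 — holds

Answer: Partially: fails for x = 100, holds for x = -100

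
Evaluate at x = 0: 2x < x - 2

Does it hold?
x = 0: LHS = 2·0 = 0, RHS = 0 - 2 = -2; 0 < -2 — FAILS

The relation fails at x = 0, so x = 0 is a counterexample.

Answer: No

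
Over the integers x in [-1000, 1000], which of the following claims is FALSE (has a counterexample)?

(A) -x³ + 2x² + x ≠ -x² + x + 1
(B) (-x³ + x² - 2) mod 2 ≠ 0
(A) Track d = LHS − RHS over the integers in [-1000, 1000]. Equality would need d = 0, but d changes sign only between consecutive integers, jumping over 0:
x = -1: LHS = -(-1)³ + 2·(-1)² + (-1) = 2, RHS = -(-1)² + (-1) + 1 = -1; 2 ≠ -1 — holds  (d = 3)
x = 0: LHS = -0³ + 2·0² + 0 = 0, RHS = -0² + 0 + 1 = 1; 0 ≠ 1 — holds  (d = -1)
x = 0: LHS = -0³ + 2·0² + 0 = 0, RHS = -0² + 0 + 1 = 1; 0 ≠ 1 — holds  (d = -1)
x = 1: LHS = -1³ + 2·1² + 1 = 2, RHS = -1² + 1 + 1 = 1; 2 ≠ 1 — holds  (d = 1)
x = 2: LHS = -2³ + 2·2² + 2 = 2, RHS = -2² + 2 + 1 = -1; 2 ≠ -1 — holds  (d = 3)
x = 3: LHS = -3³ + 2·3² + 3 = -6, RHS = -3² + 3 + 1 = -5; -6 ≠ -5 — holds  (d = -1)
Away from these crossings d keeps a constant sign, and checking every integer in [-1000, 1000] confirms d ≠ 0 throughout. Hence the two sides are never equal, so the relation holds for every integer in [-1000, 1000].

(B) x = 0: LHS = (-0³ + 0² - 2) mod 2 = (-2) mod 2 = 0; 0 ≠ 0 — FAILS

Only (B) has a counterexample.

Answer: B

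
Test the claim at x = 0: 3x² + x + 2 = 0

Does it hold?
x = 0: LHS = 3·0² + 0 + 2 = 2; 2 = 0 — FAILS

The relation fails at x = 0, so x = 0 is a counterexample.

Answer: No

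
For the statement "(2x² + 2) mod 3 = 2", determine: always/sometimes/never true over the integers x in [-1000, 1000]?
Holds at x = 0: LHS = (2·0² + 2) mod 3 = 2 mod 3 = 2; 2 = 2 — holds
Fails at x = 1: LHS = (2·1² + 2) mod 3 = 4 mod 3 = 1; 1 = 2 — FAILS
It is satisfied by some integers in the range but not all.

Answer: Sometimes true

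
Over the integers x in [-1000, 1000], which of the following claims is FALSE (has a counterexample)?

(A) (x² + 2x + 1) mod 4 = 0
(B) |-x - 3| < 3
(A) x = 0: LHS = (0² + 2·0 + 1) mod 4 = 1 mod 4 = 1; 1 = 0 — FAILS
(B) x = 0: LHS = |-0 - 3| = |-3| = 3; 3 < 3 — FAILS

Answer: Both A and B are false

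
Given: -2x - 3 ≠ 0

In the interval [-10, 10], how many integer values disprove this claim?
Track d = LHS − RHS over the integers in [-10, 10]. Equality would need d = 0, but d changes sign only between consecutive integers, jumping over 0:
x = -2: LHS = -2·(-2) - 3 = 1; 1 ≠ 0 — holds  (d = 1)
x = -1: LHS = -2·(-1) - 3 = -1; -1 ≠ 0 — holds  (d = -1)
Away from these crossings d keeps a constant sign, and checking every integer in [-10, 10] confirms d ≠ 0 throughout. Hence the two sides are never equal, so the relation holds for every integer in [-10, 10].

No counterexample appears in that range.

Answer: 0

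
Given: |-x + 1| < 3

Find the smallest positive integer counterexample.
Testing positive integers:
x = 1: LHS = |-1 + 1| = |0| = 0; 0 < 3 — holds
x = 2: LHS = |-2 + 1| = |-1| = 1; 1 < 3 — holds
x = 3: LHS = |-3 + 1| = |-2| = 2; 2 < 3 — holds
x = 4: LHS = |-4 + 1| = |-3| = 3; 3 < 3 — FAILS  ← smallest positive counterexample

Answer: x = 4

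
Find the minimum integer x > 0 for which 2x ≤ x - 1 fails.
Testing positive integers:
x = 1: LHS = 2·1 = 2, RHS = 1 - 1 = 0; 2 ≤ 0 — FAILS  ← smallest positive counterexample

Answer: x = 1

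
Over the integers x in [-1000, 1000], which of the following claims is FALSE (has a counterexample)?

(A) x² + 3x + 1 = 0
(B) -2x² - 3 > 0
(A) x = 0: LHS = 0² + 3·0 + 1 = 1; 1 = 0 — FAILS
(B) x = 0: LHS = -2·0² - 3 = -3; -3 > 0 — FAILS

Answer: Both A and B are false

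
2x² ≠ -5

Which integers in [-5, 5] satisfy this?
Over all integers in [-5, 5], LHS − RHS is always positive; it is smallest at x = 0, where it equals 5:
x = 0: LHS = 2·0² = 0; 0 ≠ -5 — holds
At the ends of the range:
x = -5: LHS = 2·(-5)² = 50; 50 ≠ -5 — holds
x = 5: LHS = 2·5² = 50; 50 ≠ -5 — holds
Hence LHS − RHS is never 0, i.e. the two sides are never equal, so the relation holds for every integer in [-5, 5].

Answer: All integers in [-5, 5]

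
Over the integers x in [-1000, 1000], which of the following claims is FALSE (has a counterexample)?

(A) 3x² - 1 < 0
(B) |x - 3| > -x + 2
(A) x = 1: LHS = 3·1² - 1 = 2; 2 < 0 — FAILS

(B) Over all integers in [-1000, 1000], LHS − RHS is smallest at x = 0, where it equals 1:
x = 0: LHS = |0 - 3| = |-3| = 3, RHS = -0 + 2 = 2; 3 > 2 — holds
At the ends of the range:
x = -1000: LHS = |(-1000) - 3| = |-1003| = 1003, RHS = -(-1000) + 2 = 1002; 1003 > 1002 — holds
x = 1000: LHS = |1000 - 3| = |997| = 997, RHS = -1000 + 2 = -998; 997 > -998 — holds
Hence LHS − RHS is never zero or negative, i.e. LHS > RHS throughout, so the relation holds for every integer in [-1000, 1000].

Only (A) has a counterexample.

Answer: A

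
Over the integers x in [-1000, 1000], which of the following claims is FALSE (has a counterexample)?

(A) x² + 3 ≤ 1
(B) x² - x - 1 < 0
(A) x = 0: LHS = 0² + 3 = 3; 3 ≤ 1 — FAILS
(B) x = -1: LHS = (-1)² - (-1) - 1 = 1; 1 < 0 — FAILS

Answer: Both A and B are false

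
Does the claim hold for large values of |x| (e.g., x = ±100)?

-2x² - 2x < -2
x = 100: LHS = -2·100² - 2·100 = -20200; -20200 < -2 — holds
x = -100: LHS = -2·(-100)² - 2·(-100) = -19800; -19800 < -2 — holds

Answer: Yes, holds for both x = 100 and x = -100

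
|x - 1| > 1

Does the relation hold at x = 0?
x = 0: LHS = |0 - 1| = |-1| = 1; 1 > 1 — FAILS

The relation fails at x = 0, so x = 0 is a counterexample.

Answer: No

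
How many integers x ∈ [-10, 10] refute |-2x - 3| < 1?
Counterexamples in [-10, 10]: {-10, -9, -8, -7, -6, -5, -4, -3, -2, -1, 0, 1, 2, 3, 4, 5, 6, 7, 8, 9, 10}.

Counting them gives 21 values.

Answer: 21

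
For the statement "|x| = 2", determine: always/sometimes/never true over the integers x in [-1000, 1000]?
Holds at x = 2: LHS = |2| = 2; 2 = 2 — holds
Fails at x = 0: LHS = |0| = 0; 0 = 2 — FAILS
It is satisfied by some integers in the range but not all.

Answer: Sometimes true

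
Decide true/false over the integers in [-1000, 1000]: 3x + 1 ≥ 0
The claim fails at x = -1:
x = -1: LHS = 3·(-1) + 1 = -2; -2 ≥ 0 — FAILS

Because a single integer refutes it, the statement is false.

Answer: False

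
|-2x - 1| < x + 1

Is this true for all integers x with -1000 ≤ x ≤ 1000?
The claim fails at x = 0:
x = 0: LHS = |-2·0 - 1| = |-1| = 1, RHS = 0 + 1 = 1; 1 < 1 — FAILS

Because a single integer refutes it, the statement is false.

Answer: False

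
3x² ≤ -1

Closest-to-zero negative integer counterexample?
Testing negative integers from -1 downward:
x = -1: LHS = 3·(-1)² = 3; 3 ≤ -1 — FAILS  ← closest negative counterexample to 0

Answer: x = -1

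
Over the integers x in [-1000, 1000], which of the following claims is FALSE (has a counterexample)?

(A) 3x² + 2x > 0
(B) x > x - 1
(A) x = 0: LHS = 3·0² + 2·0 = 0; 0 > 0 — FAILS

(B) Over all integers in [-1000, 1000], LHS − RHS is smallest at x = 0, where it equals 1:
x = 0: RHS = 0 - 1 = -1; 0 > -1 — holds
At the ends of the range:
x = -1000: RHS = (-1000) - 1 = -1001; -1000 > -1001 — holds
x = 1000: RHS = 1000 - 1 = 999; 1000 > 999 — holds
Hence LHS − RHS is never zero or negative, i.e. LHS > RHS throughout, so the relation holds for every integer in [-1000, 1000].

Only (A) has a counterexample.

Answer: A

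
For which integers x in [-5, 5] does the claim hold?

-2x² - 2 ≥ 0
Over all integers in [-5, 5], LHS − RHS is largest at x = 0, where it equals -2:
x = 0: LHS = -2·0² - 2 = -2; -2 ≥ 0 — FAILS
At the ends of the range:
x = -5: LHS = -2·(-5)² - 2 = -52; -52 ≥ 0 — FAILS
x = 5: LHS = -2·5² - 2 = -52; -52 ≥ 0 — FAILS
Hence LHS − RHS is never zero or positive, i.e. LHS < RHS throughout, so the claimed relation (≥) fails for every integer in [-5, 5].

Answer: None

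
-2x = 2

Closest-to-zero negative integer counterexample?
Testing negative integers from -1 downward:
x = -1: LHS = -2·(-1) = 2; 2 = 2 — holds
x = -2: LHS = -2·(-2) = 4; 4 = 2 — FAILS  ← closest negative counterexample to 0

Answer: x = -2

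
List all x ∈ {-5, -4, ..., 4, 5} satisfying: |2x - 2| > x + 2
Holds for: {-5, -4, -3, -2, -1, 5}
Fails for: {0, 1, 2, 3, 4}

Answer: {-5, -4, -3, -2, -1, 5}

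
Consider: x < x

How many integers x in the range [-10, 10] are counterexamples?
Counterexamples in [-10, 10]: {-10, -9, -8, -7, -6, -5, -4, -3, -2, -1, 0, 1, 2, 3, 4, 5, 6, 7, 8, 9, 10}.

Counting them gives 21 values.

Answer: 21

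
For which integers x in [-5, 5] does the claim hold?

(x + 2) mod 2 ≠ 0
Holds for: {-5, -3, -1, 1, 3, 5}
Fails for: {-4, -2, 0, 2, 4}

Answer: {-5, -3, -1, 1, 3, 5}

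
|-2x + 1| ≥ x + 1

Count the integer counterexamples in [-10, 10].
Counterexamples in [-10, 10]: {1}.

Counting them gives 1 values.

Answer: 1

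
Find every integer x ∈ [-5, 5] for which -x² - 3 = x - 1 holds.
Over all integers in [-5, 5], LHS − RHS is always negative; it is closest to 0 at x = 0, where it equals -2:
x = 0: LHS = -0² - 3 = -3, RHS = 0 - 1 = -1; -3 = -1 — FAILS
At the ends of the range:
x = -5: LHS = -(-5)² - 3 = -28, RHS = (-5) - 1 = -6; -28 = -6 — FAILS
x = 5: LHS = -5² - 3 = -28, RHS = 5 - 1 = 4; -28 = 4 — FAILS
Hence LHS − RHS is never 0, i.e. the two sides are never equal, so the claimed relation (=) fails for every integer in [-5, 5].

Answer: None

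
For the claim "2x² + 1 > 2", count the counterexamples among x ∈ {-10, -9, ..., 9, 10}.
Counterexamples in [-10, 10]: {0}.

Counting them gives 1 values.

Answer: 1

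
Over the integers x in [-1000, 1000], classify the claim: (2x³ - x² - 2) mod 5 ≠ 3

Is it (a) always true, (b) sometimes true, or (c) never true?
Holds at x = 1: LHS = (2·1³ - 1² - 2) mod 5 = (-1) mod 5 = 4; 4 ≠ 3 — holds
Fails at x = 0: LHS = (2·0³ - 0² - 2) mod 5 = (-2) mod 5 = 3; 3 ≠ 3 — FAILS
It is satisfied by some integers in the range but not all.

Answer: Sometimes true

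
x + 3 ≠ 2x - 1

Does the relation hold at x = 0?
x = 0: LHS = 0 + 3 = 3, RHS = 2·0 - 1 = -1; 3 ≠ -1 — holds

The relation is satisfied at x = 0.

Answer: Yes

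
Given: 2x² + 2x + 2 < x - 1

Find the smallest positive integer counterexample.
Testing positive integers:
x = 1: LHS = 2·1² + 2·1 + 2 = 6, RHS = 1 - 1 = 0; 6 < 0 — FAILS  ← smallest positive counterexample

Answer: x = 1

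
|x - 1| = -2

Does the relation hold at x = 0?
x = 0: LHS = |0 - 1| = |-1| = 1; 1 = -2 — FAILS

The relation fails at x = 0, so x = 0 is a counterexample.

Answer: No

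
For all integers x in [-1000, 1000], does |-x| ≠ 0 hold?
The claim fails at x = 0:
x = 0: LHS = |-0| = |0| = 0; 0 ≠ 0 — FAILS

Because a single integer refutes it, the statement is false.

Answer: False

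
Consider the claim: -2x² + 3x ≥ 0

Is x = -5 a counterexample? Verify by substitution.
Substitute x = -5 into the relation:
x = -5: LHS = -2·(-5)² + 3·(-5) = -65; -65 ≥ 0 — FAILS

Since the claim fails at x = -5, this value is a counterexample.

Answer: Yes, x = -5 is a counterexample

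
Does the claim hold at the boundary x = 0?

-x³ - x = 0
x = 0: LHS = -0³ - 0 = 0; 0 = 0 — holds

The relation is satisfied at x = 0.

Answer: Yes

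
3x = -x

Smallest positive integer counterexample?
Testing positive integers:
x = 1: LHS = 3·1 = 3; 3 = -1 — FAILS  ← smallest positive counterexample

Answer: x = 1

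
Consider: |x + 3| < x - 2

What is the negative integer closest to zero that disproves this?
Testing negative integers from -1 downward:
x = -1: LHS = |(-1) + 3| = |2| = 2, RHS = (-1) - 2 = -3; 2 < -3 — FAILS  ← closest negative counterexample to 0

Answer: x = -1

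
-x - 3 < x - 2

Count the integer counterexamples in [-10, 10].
Counterexamples in [-10, 10]: {-10, -9, -8, -7, -6, -5, -4, -3, -2, -1}.

Counting them gives 10 values.

Answer: 10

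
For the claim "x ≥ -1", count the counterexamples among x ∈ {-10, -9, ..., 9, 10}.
Counterexamples in [-10, 10]: {-10, -9, -8, -7, -6, -5, -4, -3, -2}.

Counting them gives 9 values.

Answer: 9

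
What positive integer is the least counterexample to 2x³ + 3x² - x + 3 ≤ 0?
Testing positive integers:
x = 1: LHS = 2·1³ + 3·1² - 1 + 3 = 7; 7 ≤ 0 — FAILS  ← smallest positive counterexample

Answer: x = 1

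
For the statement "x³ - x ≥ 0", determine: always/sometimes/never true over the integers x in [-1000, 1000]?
Holds at x = 0: LHS = 0³ - 0 = 0; 0 ≥ 0 — holds
Fails at x = -2: LHS = (-2)³ - (-2) = -6; -6 ≥ 0 — FAILS
It is satisfied by some integers in the range but not all.

Answer: Sometimes true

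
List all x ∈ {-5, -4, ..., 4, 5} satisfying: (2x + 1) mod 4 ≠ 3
Holds for: {-4, -2, 0, 2, 4}
Fails for: {-5, -3, -1, 1, 3, 5}

Answer: {-4, -2, 0, 2, 4}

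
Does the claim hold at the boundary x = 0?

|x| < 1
x = 0: LHS = |0| = 0; 0 < 1 — holds

The relation is satisfied at x = 0.

Answer: Yes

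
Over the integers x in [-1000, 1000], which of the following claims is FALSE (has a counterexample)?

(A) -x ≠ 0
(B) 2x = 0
(A) x = 0: LHS = -0 = 0; 0 ≠ 0 — FAILS
(B) x = 1: LHS = 2·1 = 2; 2 = 0 — FAILS

Answer: Both A and B are false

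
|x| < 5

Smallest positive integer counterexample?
Testing positive integers:
x = 1: LHS = |1| = 1; 1 < 5 — holds
x = 2: LHS = |2| = 2; 2 < 5 — holds
x = 3: LHS = |3| = 3; 3 < 5 — holds
x = 4: LHS = |4| = 4; 4 < 5 — holds
x = 5: LHS = |5| = 5; 5 < 5 — FAILS  ← smallest positive counterexample

Answer: x = 5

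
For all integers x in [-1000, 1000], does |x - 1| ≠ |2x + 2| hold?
The claim fails at x = -3:
x = -3: LHS = |(-3) - 1| = |-4| = 4, RHS = |2·(-3) + 2| = |-4| = 4; 4 ≠ 4 — FAILS

Because a single integer refutes it, the statement is false.

Answer: False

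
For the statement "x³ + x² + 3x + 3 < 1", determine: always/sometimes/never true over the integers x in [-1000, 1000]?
Holds at x = -1: LHS = (-1)³ + (-1)² + 3·(-1) + 3 = 0; 0 < 1 — holds
Fails at x = 0: LHS = 0³ + 0² + 3·0 + 3 = 3; 3 < 1 — FAILS
It is satisfied by some integers in the range but not all.

Answer: Sometimes true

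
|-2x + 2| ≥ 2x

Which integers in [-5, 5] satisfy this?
Holds for: {-5, -4, -3, -2, -1, 0}
Fails for: {1, 2, 3, 4, 5}

Answer: {-5, -4, -3, -2, -1, 0}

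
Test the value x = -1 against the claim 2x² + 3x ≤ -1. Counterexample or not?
Substitute x = -1 into the relation:
x = -1: LHS = 2·(-1)² + 3·(-1) = -1; -1 ≤ -1 — holds

The claim holds here, so x = -1 is not a counterexample. (A counterexample exists elsewhere, e.g. x = 0.)

Answer: No, x = -1 is not a counterexample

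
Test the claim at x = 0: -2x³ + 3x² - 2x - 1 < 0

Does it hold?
x = 0: LHS = -2·0³ + 3·0² - 2·0 - 1 = -1; -1 < 0 — holds

The relation is satisfied at x = 0.

Answer: Yes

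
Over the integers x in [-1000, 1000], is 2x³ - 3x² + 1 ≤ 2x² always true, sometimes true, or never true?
Holds at x = 1: LHS = 2·1³ - 3·1² + 1 = 0, RHS = 2·1² = 2; 0 ≤ 2 — holds
Fails at x = 0: LHS = 2·0³ - 3·0² + 1 = 1, RHS = 2·0² = 0; 1 ≤ 0 — FAILS
It is satisfied by some integers in the range but not all.

Answer: Sometimes true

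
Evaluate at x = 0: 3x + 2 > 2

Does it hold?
x = 0: LHS = 3·0 + 2 = 2; 2 > 2 — FAILS

The relation fails at x = 0, so x = 0 is a counterexample.

Answer: No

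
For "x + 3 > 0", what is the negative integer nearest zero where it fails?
Testing negative integers from -1 downward:
x = -1: LHS = (-1) + 3 = 2; 2 > 0 — holds
x = -2: LHS = (-2) + 3 = 1; 1 > 0 — holds
x = -3: LHS = (-3) + 3 = 0; 0 > 0 — FAILS  ← closest negative counterexample to 0

Answer: x = -3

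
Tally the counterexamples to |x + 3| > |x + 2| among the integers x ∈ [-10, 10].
Counterexamples in [-10, 10]: {-10, -9, -8, -7, -6, -5, -4, -3}.

Counting them gives 8 values.

Answer: 8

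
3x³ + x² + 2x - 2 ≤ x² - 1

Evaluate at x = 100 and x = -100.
x = 100: LHS = 3·100³ + 100² + 2·100 - 2 = 3010198, RHS = 100² - 1 = 9999; 3010198 ≤ 9999 — FAILS
x = -100: LHS = 3·(-100)³ + (-100)² + 2·(-100) - 2 = -2990202, RHS = (-100)² - 1 = 9999; -2990202 ≤ 9999 — holds

Answer: Partially: fails for x = 100, holds for x = -100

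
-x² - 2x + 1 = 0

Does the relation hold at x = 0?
x = 0: LHS = -0² - 2·0 + 1 = 1; 1 = 0 — FAILS

The relation fails at x = 0, so x = 0 is a counterexample.

Answer: No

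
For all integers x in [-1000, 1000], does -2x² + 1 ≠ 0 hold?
Track d = LHS − RHS over the integers in [-1000, 1000]. Equality would need d = 0, but d changes sign only between consecutive integers, jumping over 0:
x = -1: LHS = -2·(-1)² + 1 = -1; -1 ≠ 0 — holds  (d = -1)
x = 0: LHS = -2·0² + 1 = 1; 1 ≠ 0 — holds  (d = 1)
x = 0: LHS = -2·0² + 1 = 1; 1 ≠ 0 — holds  (d = 1)
x = 1: LHS = -2·1² + 1 = -1; -1 ≠ 0 — holds  (d = -1)
Away from these crossings d keeps a constant sign, and checking every integer in [-1000, 1000] confirms d ≠ 0 throughout. Hence the two sides are never equal, so the relation holds for every integer in [-1000, 1000].

No counterexample exists.

Answer: True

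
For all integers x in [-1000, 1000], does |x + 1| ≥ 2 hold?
The claim fails at x = 0:
x = 0: LHS = |0 + 1| = |1| = 1; 1 ≥ 2 — FAILS

Because a single integer refutes it, the statement is false.

Answer: False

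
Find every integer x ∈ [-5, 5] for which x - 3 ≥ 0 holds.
Holds for: {3, 4, 5}
Fails for: {-5, -4, -3, -2, -1, 0, 1, 2}

Answer: {3, 4, 5}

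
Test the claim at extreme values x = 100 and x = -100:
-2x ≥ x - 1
x = 100: LHS = -2·100 = -200, RHS = 100 - 1 = 99; -200 ≥ 99 — FAILS
x = -100: LHS = -2·(-100) = 200, RHS = (-100) - 1 = -101; 200 ≥ -101 — holds

Answer: Partially: fails for x = 100, holds for x = -100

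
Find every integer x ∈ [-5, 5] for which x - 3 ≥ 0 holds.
Holds for: {3, 4, 5}
Fails for: {-5, -4, -3, -2, -1, 0, 1, 2}

Answer: {3, 4, 5}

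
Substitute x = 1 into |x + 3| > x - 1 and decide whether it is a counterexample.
Substitute x = 1 into the relation:
x = 1: LHS = |1 + 3| = |4| = 4, RHS = 1 - 1 = 0; 4 > 0 — holds

The relation holds at x = 1, so it is not a counterexample.

Answer: No, x = 1 is not a counterexample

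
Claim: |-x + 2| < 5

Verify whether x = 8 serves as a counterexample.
Substitute x = 8 into the relation:
x = 8: LHS = |-8 + 2| = |-6| = 6; 6 < 5 — FAILS

Since the claim fails at x = 8, this value is a counterexample.

Answer: Yes, x = 8 is a counterexample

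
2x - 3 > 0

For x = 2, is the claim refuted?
Substitute x = 2 into the relation:
x = 2: LHS = 2·2 - 3 = 1; 1 > 0 — holds

The claim holds here, so x = 2 is not a counterexample. (A counterexample exists elsewhere, e.g. x = 0.)

Answer: No, x = 2 is not a counterexample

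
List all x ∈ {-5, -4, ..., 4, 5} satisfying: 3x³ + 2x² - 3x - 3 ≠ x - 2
Holds for: {-5, -4, -3, -2, -1, 0, 2, 3, 4, 5}
Fails for: {1}

Answer: {-5, -4, -3, -2, -1, 0, 2, 3, 4, 5}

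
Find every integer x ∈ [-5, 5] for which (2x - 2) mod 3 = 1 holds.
Holds for: {-3, 0, 3}
Fails for: {-5, -4, -2, -1, 1, 2, 4, 5}

Answer: {-3, 0, 3}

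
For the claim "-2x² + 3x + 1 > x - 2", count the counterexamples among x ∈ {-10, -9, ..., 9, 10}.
Counterexamples in [-10, 10]: {-10, -9, -8, -7, -6, -5, -4, -3, -2, -1, 2, 3, 4, 5, 6, 7, 8, 9, 10}.

Counting them gives 19 values.

Answer: 19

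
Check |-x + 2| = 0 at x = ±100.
x = 100: LHS = |-100 + 2| = |-98| = 98; 98 = 0 — FAILS
x = -100: LHS = |-(-100) + 2| = |102| = 102; 102 = 0 — FAILS

Answer: No, fails for both x = 100 and x = -100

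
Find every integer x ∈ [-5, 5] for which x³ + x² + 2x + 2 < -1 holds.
Holds for: {-5, -4, -3, -2}
Fails for: {-1, 0, 1, 2, 3, 4, 5}

Answer: {-5, -4, -3, -2}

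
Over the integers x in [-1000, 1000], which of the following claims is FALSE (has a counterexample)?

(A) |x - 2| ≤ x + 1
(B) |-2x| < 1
(A) x = 0: LHS = |0 - 2| = |-2| = 2, RHS = 0 + 1 = 1; 2 ≤ 1 — FAILS
(B) x = 1: LHS = |-2·1| = |-2| = 2; 2 < 1 — FAILS

Answer: Both A and B are false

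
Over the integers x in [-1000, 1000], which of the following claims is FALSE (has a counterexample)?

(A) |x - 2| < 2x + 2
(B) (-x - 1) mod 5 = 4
(A) x = 0: LHS = |0 - 2| = |-2| = 2, RHS = 2·0 + 2 = 2; 2 < 2 — FAILS
(B) x = 1: LHS = (-1 - 1) mod 5 = (-2) mod 5 = 3; 3 = 4 — FAILS

Answer: Both A and B are false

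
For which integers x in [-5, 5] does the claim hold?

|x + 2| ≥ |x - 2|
Holds for: {0, 1, 2, 3, 4, 5}
Fails for: {-5, -4, -3, -2, -1}

Answer: {0, 1, 2, 3, 4, 5}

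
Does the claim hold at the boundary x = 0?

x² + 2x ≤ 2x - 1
x = 0: LHS = 0² + 2·0 = 0, RHS = 2·0 - 1 = -1; 0 ≤ -1 — FAILS

The relation fails at x = 0, so x = 0 is a counterexample.

Answer: No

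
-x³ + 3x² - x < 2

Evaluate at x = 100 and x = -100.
x = 100: LHS = -100³ + 3·100² - 100 = -970100; -970100 < 2 — holds
x = -100: LHS = -(-100)³ + 3·(-100)² - (-100) = 1030100; 1030100 < 2 — FAILS

Answer: Partially: holds for x = 100, fails for x = -100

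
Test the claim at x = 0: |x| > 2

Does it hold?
x = 0: LHS = |0| = 0; 0 > 2 — FAILS

The relation fails at x = 0, so x = 0 is a counterexample.

Answer: No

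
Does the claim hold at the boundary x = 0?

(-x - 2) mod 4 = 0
x = 0: LHS = (-0 - 2) mod 4 = (-2) mod 4 = 2; 2 = 0 — FAILS

The relation fails at x = 0, so x = 0 is a counterexample.

Answer: No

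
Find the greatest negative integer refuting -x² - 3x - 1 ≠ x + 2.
Testing negative integers from -1 downward:
x = -1: LHS = -(-1)² - 3·(-1) - 1 = 1, RHS = (-1) + 2 = 1; 1 ≠ 1 — FAILS  ← closest negative counterexample to 0

Answer: x = -1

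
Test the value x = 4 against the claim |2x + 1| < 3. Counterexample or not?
Substitute x = 4 into the relation:
x = 4: LHS = |2·4 + 1| = |9| = 9; 9 < 3 — FAILS

Since the claim fails at x = 4, this value is a counterexample.

Answer: Yes, x = 4 is a counterexample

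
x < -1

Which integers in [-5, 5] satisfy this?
Holds for: {-5, -4, -3, -2}
Fails for: {-1, 0, 1, 2, 3, 4, 5}

Answer: {-5, -4, -3, -2}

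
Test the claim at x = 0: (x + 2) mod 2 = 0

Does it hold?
x = 0: LHS = (0 + 2) mod 2 = 2 mod 2 = 0; 0 = 0 — holds

The relation is satisfied at x = 0.

Answer: Yes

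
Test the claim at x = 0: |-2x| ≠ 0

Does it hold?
x = 0: LHS = |-2·0| = |0| = 0; 0 ≠ 0 — FAILS

The relation fails at x = 0, so x = 0 is a counterexample.

Answer: No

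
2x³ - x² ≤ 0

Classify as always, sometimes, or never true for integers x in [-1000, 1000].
Holds at x = 0: LHS = 2·0³ - 0² = 0; 0 ≤ 0 — holds
Fails at x = 1: LHS = 2·1³ - 1² = 1; 1 ≤ 0 — FAILS
It is satisfied by some integers in the range but not all.

Answer: Sometimes true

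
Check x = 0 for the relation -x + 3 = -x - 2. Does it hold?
x = 0: LHS = -0 + 3 = 3, RHS = -0 - 2 = -2; 3 = -2 — FAILS

The relation fails at x = 0, so x = 0 is a counterexample.

Answer: No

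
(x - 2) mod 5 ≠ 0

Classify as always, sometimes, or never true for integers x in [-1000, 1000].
Holds at x = 0: LHS = (0 - 2) mod 5 = (-2) mod 5 = 3; 3 ≠ 0 — holds
Fails at x = 2: LHS = (2 - 2) mod 5 = 0 mod 5 = 0; 0 ≠ 0 — FAILS
It is satisfied by some integers in the range but not all.

Answer: Sometimes true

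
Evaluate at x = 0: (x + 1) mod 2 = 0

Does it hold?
x = 0: LHS = (0 + 1) mod 2 = 1 mod 2 = 1; 1 = 0 — FAILS

The relation fails at x = 0, so x = 0 is a counterexample.

Answer: No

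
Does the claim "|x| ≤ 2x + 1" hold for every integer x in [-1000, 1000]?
The claim fails at x = -1:
x = -1: LHS = |-1| = 1, RHS = 2·(-1) + 1 = -1; 1 ≤ -1 — FAILS

Because a single integer refutes it, the statement is false.

Answer: False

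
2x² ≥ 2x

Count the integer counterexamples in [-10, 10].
Over all integers in [-10, 10], LHS − RHS is smallest at x = 0, where it equals 0:
x = 0: LHS = 2·0² = 0, RHS = 2·0 = 0; 0 ≥ 0 — holds
At the ends of the range:
x = -10: LHS = 2·(-10)² = 200, RHS = 2·(-10) = -20; 200 ≥ -20 — holds
x = 10: LHS = 2·10² = 200, RHS = 2·10 = 20; 200 ≥ 20 — holds
Hence LHS − RHS is never negative, i.e. LHS ≥ RHS throughout, so the relation holds for every integer in [-10, 10].

No counterexample appears in that range.

Answer: 0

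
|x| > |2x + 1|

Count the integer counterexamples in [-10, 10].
Counterexamples in [-10, 10]: {-10, -9, -8, -7, -6, -5, -4, -3, -2, -1, 0, 1, 2, 3, 4, 5, 6, 7, 8, 9, 10}.

Counting them gives 21 values.

Answer: 21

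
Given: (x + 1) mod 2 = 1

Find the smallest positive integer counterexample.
Testing positive integers:
x = 1: LHS = (1 + 1) mod 2 = 2 mod 2 = 0; 0 = 1 — FAILS  ← smallest positive counterexample

Answer: x = 1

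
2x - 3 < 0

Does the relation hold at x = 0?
x = 0: LHS = 2·0 - 3 = -3; -3 < 0 — holds

The relation is satisfied at x = 0.

Answer: Yes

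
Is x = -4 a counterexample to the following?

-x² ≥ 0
Substitute x = -4 into the relation:
x = -4: LHS = -(-4)² = -16; -16 ≥ 0 — FAILS

Since the claim fails at x = -4, this value is a counterexample.

Answer: Yes, x = -4 is a counterexample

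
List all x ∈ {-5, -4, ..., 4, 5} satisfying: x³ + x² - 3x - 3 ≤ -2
Holds for: {-5, -4, -3, 0, 1}
Fails for: {-2, -1, 2, 3, 4, 5}

Answer: {-5, -4, -3, 0, 1}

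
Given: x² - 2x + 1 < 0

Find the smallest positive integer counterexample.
Testing positive integers:
x = 1: LHS = 1² - 2·1 + 1 = 0; 0 < 0 — FAILS  ← smallest positive counterexample

Answer: x = 1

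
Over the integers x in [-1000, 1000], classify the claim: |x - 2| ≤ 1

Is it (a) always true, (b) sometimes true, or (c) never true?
Holds at x = 1: LHS = |1 - 2| = |-1| = 1; 1 ≤ 1 — holds
Fails at x = 0: LHS = |0 - 2| = |-2| = 2; 2 ≤ 1 — FAILS
It is satisfied by some integers in the range but not all.

Answer: Sometimes true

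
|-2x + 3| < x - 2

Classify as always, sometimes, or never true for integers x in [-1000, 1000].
Over all integers in [-1000, 1000], LHS − RHS is smallest at x = 2, where it equals 1:
x = 2: LHS = |-2·2 + 3| = |-1| = 1, RHS = 2 - 2 = 0; 1 < 0 — FAILS
At the ends of the range:
x = -1000: LHS = |-2·(-1000) + 3| = |2003| = 2003, RHS = (-1000) - 2 = -1002; 2003 < -1002 — FAILS
x = 1000: LHS = |-2·1000 + 3| = |-1997| = 1997, RHS = 1000 - 2 = 998; 1997 < 998 — FAILS
Hence LHS − RHS is never negative, i.e. LHS ≥ RHS throughout, so the claimed relation (<) fails for every integer in [-1000, 1000].

No integer in the range satisfies it.

Answer: Never true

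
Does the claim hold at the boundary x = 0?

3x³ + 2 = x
x = 0: LHS = 3·0³ + 2 = 2; 2 = 0 — FAILS

The relation fails at x = 0, so x = 0 is a counterexample.

Answer: No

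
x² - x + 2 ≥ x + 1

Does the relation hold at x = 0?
x = 0: LHS = 0² - 0 + 2 = 2, RHS = 0 + 1 = 1; 2 ≥ 1 — holds

The relation is satisfied at x = 0.

Answer: Yes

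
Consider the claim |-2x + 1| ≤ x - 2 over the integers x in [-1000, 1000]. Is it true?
The claim fails at x = 0:
x = 0: LHS = |-2·0 + 1| = |1| = 1, RHS = 0 - 2 = -2; 1 ≤ -2 — FAILS

Because a single integer refutes it, the statement is false.

Answer: False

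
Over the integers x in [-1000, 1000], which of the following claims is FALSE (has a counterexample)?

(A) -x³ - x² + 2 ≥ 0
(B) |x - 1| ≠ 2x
(A) x = 2: LHS = -2³ - 2² + 2 = -10; -10 ≥ 0 — FAILS

(B) Track d = LHS − RHS over the integers in [-1000, 1000]. Equality would need d = 0, but d changes sign only between consecutive integers, jumping over 0:
x = 0: LHS = |0 - 1| = |-1| = 1, RHS = 2·0 = 0; 1 ≠ 0 — holds  (d = 1)
x = 1: LHS = |1 - 1| = |0| = 0, RHS = 2·1 = 2; 0 ≠ 2 — holds  (d = -2)
Away from these crossings d keeps a constant sign, and checking every integer in [-1000, 1000] confirms d ≠ 0 throughout. Hence the two sides are never equal, so the relation holds for every integer in [-1000, 1000].

Only (A) has a counterexample.

Answer: A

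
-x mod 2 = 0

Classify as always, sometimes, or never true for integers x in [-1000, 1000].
Holds at x = 0: LHS = (-0) mod 2 = 0 mod 2 = 0; 0 = 0 — holds
Fails at x = 1: LHS = (-1) mod 2 = 1; 1 = 0 — FAILS
It is satisfied by some integers in the range but not all.

Answer: Sometimes true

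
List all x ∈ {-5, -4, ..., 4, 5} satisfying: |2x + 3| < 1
Over all integers in [-5, 5], LHS − RHS is smallest at x = -1, where it equals 0:
x = -1: LHS = |2·(-1) + 3| = |1| = 1; 1 < 1 — FAILS
At the ends of the range:
x = -5: LHS = |2·(-5) + 3| = |-7| = 7; 7 < 1 — FAILS
x = 5: LHS = |2·5 + 3| = |13| = 13; 13 < 1 — FAILS
Hence LHS − RHS is never negative, i.e. LHS ≥ RHS throughout, so the claimed relation (<) fails for every integer in [-5, 5].

Answer: None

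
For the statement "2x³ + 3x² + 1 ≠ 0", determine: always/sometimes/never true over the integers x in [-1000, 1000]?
Track d = LHS − RHS over the integers in [-1000, 1000]. Equality would need d = 0, but d changes sign only between consecutive integers, jumping over 0:
x = -2: LHS = 2·(-2)³ + 3·(-2)² + 1 = -3; -3 ≠ 0 — holds  (d = -3)
x = -1: LHS = 2·(-1)³ + 3·(-1)² + 1 = 2; 2 ≠ 0 — holds  (d = 2)
Away from these crossings d keeps a constant sign, and checking every integer in [-1000, 1000] confirms d ≠ 0 throughout. Hence the two sides are never equal, so the relation holds for every integer in [-1000, 1000].

No counterexample exists.

Answer: Always true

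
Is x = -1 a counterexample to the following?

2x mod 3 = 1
Substitute x = -1 into the relation:
x = -1: LHS = (2·(-1)) mod 3 = (-2) mod 3 = 1; 1 = 1 — holds

The claim holds here, so x = -1 is not a counterexample. (A counterexample exists elsewhere, e.g. x = 0.)

Answer: No, x = -1 is not a counterexample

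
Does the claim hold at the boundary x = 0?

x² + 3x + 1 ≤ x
x = 0: LHS = 0² + 3·0 + 1 = 1; 1 ≤ 0 — FAILS

The relation fails at x = 0, so x = 0 is a counterexample.

Answer: No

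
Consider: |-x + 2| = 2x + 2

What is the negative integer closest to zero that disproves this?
Testing negative integers from -1 downward:
x = -1: LHS = |-(-1) + 2| = |3| = 3, RHS = 2·(-1) + 2 = 0; 3 = 0 — FAILS  ← closest negative counterexample to 0

Answer: x = -1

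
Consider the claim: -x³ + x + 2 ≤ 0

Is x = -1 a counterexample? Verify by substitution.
Substitute x = -1 into the relation:
x = -1: LHS = -(-1)³ + (-1) + 2 = 2; 2 ≤ 0 — FAILS

Since the claim fails at x = -1, this value is a counterexample.

Answer: Yes, x = -1 is a counterexample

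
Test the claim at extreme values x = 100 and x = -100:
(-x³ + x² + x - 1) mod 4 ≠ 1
x = 100: LHS = (-100³ + 100² + 100 - 1) mod 4 = (-989901) mod 4 = 3; 3 ≠ 1 — holds
x = -100: LHS = (-(-100)³ + (-100)² + (-100) - 1) mod 4 = 1009899 mod 4 = 3; 3 ≠ 1 — holds

Answer: Yes, holds for both x = 100 and x = -100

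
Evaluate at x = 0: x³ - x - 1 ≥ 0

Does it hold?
x = 0: LHS = 0³ - 0 - 1 = -1; -1 ≥ 0 — FAILS

The relation fails at x = 0, so x = 0 is a counterexample.

Answer: No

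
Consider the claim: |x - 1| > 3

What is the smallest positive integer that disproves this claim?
Testing positive integers:
x = 1: LHS = |1 - 1| = |0| = 0; 0 > 3 — FAILS  ← smallest positive counterexample

Answer: x = 1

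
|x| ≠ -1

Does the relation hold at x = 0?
x = 0: LHS = |0| = 0; 0 ≠ -1 — holds

The relation is satisfied at x = 0.

Answer: Yes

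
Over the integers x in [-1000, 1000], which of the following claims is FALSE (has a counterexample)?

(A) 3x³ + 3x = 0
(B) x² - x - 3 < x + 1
(A) x = 1: LHS = 3·1³ + 3·1 = 6; 6 = 0 — FAILS
(B) x = -2: LHS = (-2)² - (-2) - 3 = 3, RHS = (-2) + 1 = -1; 3 < -1 — FAILS

Answer: Both A and B are false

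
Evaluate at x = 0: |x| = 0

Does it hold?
x = 0: LHS = |0| = 0; 0 = 0 — holds

The relation is satisfied at x = 0.

Answer: Yes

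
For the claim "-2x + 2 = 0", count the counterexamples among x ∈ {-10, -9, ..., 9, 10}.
Counterexamples in [-10, 10]: {-10, -9, -8, -7, -6, -5, -4, -3, -2, -1, 0, 2, 3, 4, 5, 6, 7, 8, 9, 10}.

Counting them gives 20 values.

Answer: 20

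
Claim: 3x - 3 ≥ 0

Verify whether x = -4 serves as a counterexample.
Substitute x = -4 into the relation:
x = -4: LHS = 3·(-4) - 3 = -15; -15 ≥ 0 — FAILS

Since the claim fails at x = -4, this value is a counterexample.

Answer: Yes, x = -4 is a counterexample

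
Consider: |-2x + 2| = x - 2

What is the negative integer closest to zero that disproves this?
Testing negative integers from -1 downward:
x = -1: LHS = |-2·(-1) + 2| = |4| = 4, RHS = (-1) - 2 = -3; 4 = -3 — FAILS  ← closest negative counterexample to 0

Answer: x = -1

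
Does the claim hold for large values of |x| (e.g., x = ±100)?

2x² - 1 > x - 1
x = 100: LHS = 2·100² - 1 = 19999, RHS = 100 - 1 = 99; 19999 > 99 — holds
x = -100: LHS = 2·(-100)² - 1 = 19999, RHS = (-100) - 1 = -101; 19999 > -101 — holds

Answer: Yes, holds for both x = 100 and x = -100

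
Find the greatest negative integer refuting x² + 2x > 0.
Testing negative integers from -1 downward:
x = -1: LHS = (-1)² + 2·(-1) = -1; -1 > 0 — FAILS  ← closest negative counterexample to 0

Answer: x = -1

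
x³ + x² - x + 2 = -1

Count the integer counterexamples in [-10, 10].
Counterexamples in [-10, 10]: {-10, -9, -8, -7, -6, -5, -4, -3, -2, -1, 0, 1, 2, 3, 4, 5, 6, 7, 8, 9, 10}.

Counting them gives 21 values.

Answer: 21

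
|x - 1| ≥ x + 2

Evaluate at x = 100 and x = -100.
x = 100: LHS = |100 - 1| = |99| = 99, RHS = 100 + 2 = 102; 99 ≥ 102 — FAILS
x = -100: LHS = |(-100) - 1| = |-101| = 101, RHS = (-100) + 2 = -98; 101 ≥ -98 — holds

Answer: Partially: fails for x = 100, holds for x = -100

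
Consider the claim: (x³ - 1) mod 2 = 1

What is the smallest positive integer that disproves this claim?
Testing positive integers:
x = 1: LHS = (1³ - 1) mod 2 = 0 mod 2 = 0; 0 = 1 — FAILS  ← smallest positive counterexample

Answer: x = 1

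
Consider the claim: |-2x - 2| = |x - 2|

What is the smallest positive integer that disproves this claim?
Testing positive integers:
x = 1: LHS = |-2·1 - 2| = |-4| = 4, RHS = |1 - 2| = |-1| = 1; 4 = 1 — FAILS  ← smallest positive counterexample

Answer: x = 1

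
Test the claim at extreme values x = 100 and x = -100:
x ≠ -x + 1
x = 100: RHS = -100 + 1 = -99; 100 ≠ -99 — holds
x = -100: RHS = -(-100) + 1 = 101; -100 ≠ 101 — holds

Answer: Yes, holds for both x = 100 and x = -100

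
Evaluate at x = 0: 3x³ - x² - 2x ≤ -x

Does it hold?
x = 0: LHS = 3·0³ - 0² - 2·0 = 0, RHS = -0 = 0; 0 ≤ 0 — holds

The relation is satisfied at x = 0.

Answer: Yes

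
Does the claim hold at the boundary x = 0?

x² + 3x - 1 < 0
x = 0: LHS = 0² + 3·0 - 1 = -1; -1 < 0 — holds

The relation is satisfied at x = 0.

Answer: Yes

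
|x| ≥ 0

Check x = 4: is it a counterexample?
Substitute x = 4 into the relation:
x = 4: LHS = |4| = 4; 4 ≥ 0 — holds

The relation holds at x = 4, so it is not a counterexample.

Answer: No, x = 4 is not a counterexample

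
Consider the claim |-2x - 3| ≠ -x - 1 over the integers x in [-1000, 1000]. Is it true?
The claim fails at x = -2:
x = -2: LHS = |-2·(-2) - 3| = |1| = 1, RHS = -(-2) - 1 = 1; 1 ≠ 1 — FAILS

Because a single integer refutes it, the statement is false.

Answer: False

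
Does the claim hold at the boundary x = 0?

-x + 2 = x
x = 0: LHS = -0 + 2 = 2; 2 = 0 — FAILS

The relation fails at x = 0, so x = 0 is a counterexample.

Answer: No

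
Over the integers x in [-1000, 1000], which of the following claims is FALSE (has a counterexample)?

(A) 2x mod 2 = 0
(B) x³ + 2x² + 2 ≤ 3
(A) For a polynomial with integer coefficients, its value mod 2 depends only on x mod 2, so it suffices to check one representative of each residue class, x = 0, 1:
x = 0: LHS = (2·0) mod 2 = 0 mod 2 = 0; 0 = 0 — holds
x = 1: LHS = (2·1) mod 2 = 2 mod 2 = 0; 0 = 0 — holds
The relation holds in every residue class, so the relation holds for every integer in [-1000, 1000].

(B) x = 1: LHS = 1³ + 2·1² + 2 = 5; 5 ≤ 3 — FAILS

Only (B) has a counterexample.

Answer: B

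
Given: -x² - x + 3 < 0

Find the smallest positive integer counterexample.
Testing positive integers:
x = 1: LHS = -1² - 1 + 3 = 1; 1 < 0 — FAILS  ← smallest positive counterexample

Answer: x = 1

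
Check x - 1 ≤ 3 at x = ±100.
x = 100: LHS = 100 - 1 = 99; 99 ≤ 3 — FAILS
x = -100: LHS = (-100) - 1 = -101; -101 ≤ 3 — holds

Answer: Partially: fails for x = 100, holds for x = -100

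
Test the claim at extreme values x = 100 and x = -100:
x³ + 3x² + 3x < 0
x = 100: LHS = 100³ + 3·100² + 3·100 = 1030300; 1030300 < 0 — FAILS
x = -100: LHS = (-100)³ + 3·(-100)² + 3·(-100) = -970300; -970300 < 0 — holds

Answer: Partially: fails for x = 100, holds for x = -100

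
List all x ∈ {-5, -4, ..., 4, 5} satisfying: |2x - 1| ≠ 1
Holds for: {-5, -4, -3, -2, -1, 2, 3, 4, 5}
Fails for: {0, 1}

Answer: {-5, -4, -3, -2, -1, 2, 3, 4, 5}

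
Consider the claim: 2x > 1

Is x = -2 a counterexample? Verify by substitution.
Substitute x = -2 into the relation:
x = -2: LHS = 2·(-2) = -4; -4 > 1 — FAILS

Since the claim fails at x = -2, this value is a counterexample.

Answer: Yes, x = -2 is a counterexample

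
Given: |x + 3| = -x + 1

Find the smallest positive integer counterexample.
Testing positive integers:
x = 1: LHS = |1 + 3| = |4| = 4, RHS = -1 + 1 = 0; 4 = 0 — FAILS  ← smallest positive counterexample

Answer: x = 1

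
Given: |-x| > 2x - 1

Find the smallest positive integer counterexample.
Testing positive integers:
x = 1: LHS = |-1| = 1, RHS = 2·1 - 1 = 1; 1 > 1 — FAILS  ← smallest positive counterexample

Answer: x = 1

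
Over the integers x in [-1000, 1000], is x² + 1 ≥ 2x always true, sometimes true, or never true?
Over all integers in [-1000, 1000], LHS − RHS is smallest at x = 1, where it equals 0:
x = 1: LHS = 1² + 1 = 2, RHS = 2·1 = 2; 2 ≥ 2 — holds
At the ends of the range:
x = -1000: LHS = (-1000)² + 1 = 1000001, RHS = 2·(-1000) = -2000; 1000001 ≥ -2000 — holds
x = 1000: LHS = 1000² + 1 = 1000001, RHS = 2·1000 = 2000; 1000001 ≥ 2000 — holds
Hence LHS − RHS is never negative, i.e. LHS ≥ RHS throughout, so the relation holds for every integer in [-1000, 1000].

No counterexample exists.

Answer: Always true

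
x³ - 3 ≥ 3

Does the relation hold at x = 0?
x = 0: LHS = 0³ - 3 = -3; -3 ≥ 3 — FAILS

The relation fails at x = 0, so x = 0 is a counterexample.

Answer: No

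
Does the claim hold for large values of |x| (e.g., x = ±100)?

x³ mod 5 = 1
x = 100: LHS = (100³) mod 5 = 1000000 mod 5 = 0; 0 = 1 — FAILS
x = -100: LHS = ((-100)³) mod 5 = (-1000000) mod 5 = 0; 0 = 1 — FAILS

Answer: No, fails for both x = 100 and x = -100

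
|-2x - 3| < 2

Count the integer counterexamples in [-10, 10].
Counterexamples in [-10, 10]: {-10, -9, -8, -7, -6, -5, -4, -3, 0, 1, 2, 3, 4, 5, 6, 7, 8, 9, 10}.

Counting them gives 19 values.

Answer: 19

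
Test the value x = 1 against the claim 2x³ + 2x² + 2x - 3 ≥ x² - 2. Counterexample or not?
Substitute x = 1 into the relation:
x = 1: LHS = 2·1³ + 2·1² + 2·1 - 3 = 3, RHS = 1² - 2 = -1; 3 ≥ -1 — holds

The claim holds here, so x = 1 is not a counterexample. (A counterexample exists elsewhere, e.g. x = 0.)

Answer: No, x = 1 is not a counterexample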